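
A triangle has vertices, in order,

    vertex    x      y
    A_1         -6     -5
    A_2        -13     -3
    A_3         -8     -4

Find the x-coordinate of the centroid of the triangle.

Apply Gauss's area formula. First the cross-terms c_i = x_i·y_{i+1} − x_{i+1}·y_i:
  -47, 28, 16  ⇒  2A = -3, A = -1.5.
Then Σ (x_i + x_{i+1})·c_i = 81, so x̄ = 81 / (6·(-1.5)) = -9.

-9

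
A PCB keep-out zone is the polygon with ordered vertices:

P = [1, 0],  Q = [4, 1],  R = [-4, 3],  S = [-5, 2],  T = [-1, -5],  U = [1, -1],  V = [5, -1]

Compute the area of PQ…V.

Apply Gauss's area formula: 2A = Σ (x_i·y_{i+1} − x_{i+1}·y_i), indices taken mod 7.
P→Q: (1)(1) − (4)(0) = 1
Q→R: (4)(3) − (-4)(1) = 16
R→S: (-4)(2) − (-5)(3) = 7
S→T: (-5)(-5) − (-1)(2) = 27
T→U: (-1)(-1) − (1)(-5) = 6
U→V: (1)(-1) − (5)(-1) = 4
V→P: (5)(0) − (1)(-1) = 1
Σ = 62
Area = |Σ|/2 = 31.

31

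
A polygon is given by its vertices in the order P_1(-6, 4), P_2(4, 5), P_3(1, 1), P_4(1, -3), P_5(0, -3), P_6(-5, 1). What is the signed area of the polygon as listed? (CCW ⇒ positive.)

-41.5

Apply Gauss's area formula: 2A = Σ (x_i·y_{i+1} − x_{i+1}·y_i), indices taken mod 6.
Σ = (-46) + (-1) + (-4) + (-3) + (-15) + (-14) = -83
Signed area = Σ/2 = -41.5 (negative ⇒ clockwise traversal).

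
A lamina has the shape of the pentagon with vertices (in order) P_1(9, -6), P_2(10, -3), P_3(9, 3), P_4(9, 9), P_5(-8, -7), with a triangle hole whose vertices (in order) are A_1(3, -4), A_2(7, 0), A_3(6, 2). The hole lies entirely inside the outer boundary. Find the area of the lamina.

Outer boundary:
P_1→P_2: (9)(-3) − (10)(-6) = 33
P_2→P_3: (10)(3) − (9)(-3) = 57
P_3→P_4: (9)(9) − (9)(3) = 54
P_4→P_5: (9)(-7) − (-8)(9) = 9
P_5→P_1: (-8)(-6) − (9)(-7) = 111
Σ = 264
Area = |Σ|/2 = 132.
Hole:
Apply Gauss's area formula: 2A = Σ (x_i·y_{i+1} − x_{i+1}·y_i), indices taken mod 3.
Cross-terms: 28, 14, -30  ⇒  Σ = 12
Area = |Σ|/2 = 6.
Net area = 132 − 6 = 126.

126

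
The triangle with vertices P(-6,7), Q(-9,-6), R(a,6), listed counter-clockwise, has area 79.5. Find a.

6

Write out the shoelace sum; only the two edges meeting at R involve a:
2·Area = [((-9)·6 − a·(-6)) + (a·7 − (-6)·6)] + 99
       = 13·a + 81 = 159
⇒ a = 6.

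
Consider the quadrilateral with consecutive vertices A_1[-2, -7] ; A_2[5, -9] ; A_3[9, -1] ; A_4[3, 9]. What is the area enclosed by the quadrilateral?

Apply the surveyor's formula: 2A = Σ (x_i·y_{i+1} − x_{i+1}·y_i), indices taken mod 4.
A_1→A_2: (-2)(-9) − (5)(-7) = 53
A_2→A_3: (5)(-1) − (9)(-9) = 76
A_3→A_4: (9)(9) − (3)(-1) = 84
A_4→A_1: (3)(-7) − (-2)(9) = -3
Σ = 210
Area = |Σ|/2 = 105.

105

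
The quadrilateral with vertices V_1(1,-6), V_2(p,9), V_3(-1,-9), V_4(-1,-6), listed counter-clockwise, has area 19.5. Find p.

-4

The doubled signed area Σ (x_i y_{i+1} − x_{i+1} y_i) is linear in p.
With p=0 it equals 27; the coefficient of p is -3 (from the two edges through V_2).
So -3·p + 27 = 2·19.5 = 39 ⇒ p = -4.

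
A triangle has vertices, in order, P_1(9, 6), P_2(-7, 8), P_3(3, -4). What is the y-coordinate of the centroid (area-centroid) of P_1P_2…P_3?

Apply the surveyor's formula. First the cross-terms c_i = x_i·y_{i+1} − x_{i+1}·y_i:
  114, 4, 54  ⇒  2A = 172, A = 86.
Then Σ (y_i + y_{i+1})·c_i = 1720, so ȳ = 1720 / (6·86) = 10/3.

10/3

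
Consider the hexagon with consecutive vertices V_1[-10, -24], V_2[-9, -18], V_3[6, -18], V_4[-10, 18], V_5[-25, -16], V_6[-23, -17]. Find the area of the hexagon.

605.5

Apply the surveyor's formula: 2A = Σ (x_i·y_{i+1} − x_{i+1}·y_i), indices taken mod 6.
V_1→V_2: (-10)(-18) − (-9)(-24) = -36
V_2→V_3: (-9)(-18) − (6)(-18) = 270
V_3→V_4: (6)(18) − (-10)(-18) = -72
V_4→V_5: (-10)(-16) − (-25)(18) = 610
V_5→V_6: (-25)(-17) − (-23)(-16) = 57
V_6→V_1: (-23)(-24) − (-10)(-17) = 382
Σ = 1211
Area = |Σ|/2 = 605.5.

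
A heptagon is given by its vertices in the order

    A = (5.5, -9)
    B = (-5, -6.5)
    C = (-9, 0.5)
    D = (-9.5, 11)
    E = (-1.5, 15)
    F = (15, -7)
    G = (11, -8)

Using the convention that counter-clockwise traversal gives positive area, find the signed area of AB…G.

Apply the shoelace formula: 2A = Σ (x_i·y_{i+1} − x_{i+1}·y_i), indices taken mod 7.
A→B: (5.5)(-6.5) − (-5)(-9) = -80.75
B→C: (-5)(0.5) − (-9)(-6.5) = -61
C→D: (-9)(11) − (-9.5)(0.5) = -94.25
D→E: (-9.5)(15) − (-1.5)(11) = -126
E→F: (-1.5)(-7) − (15)(15) = -214.5
F→G: (15)(-8) − (11)(-7) = -43
G→A: (11)(-9) − (5.5)(-8) = -55
Σ = -674.5
Signed area = Σ/2 = -337.25 (negative ⇒ clockwise traversal).

-337.25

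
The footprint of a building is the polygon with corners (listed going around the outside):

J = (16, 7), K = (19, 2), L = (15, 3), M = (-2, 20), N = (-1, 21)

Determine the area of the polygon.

Cross-terms: -101, 27, 306, -22, -343  ⇒  Σ = -133
Area = |Σ|/2 = 66.5.

66.5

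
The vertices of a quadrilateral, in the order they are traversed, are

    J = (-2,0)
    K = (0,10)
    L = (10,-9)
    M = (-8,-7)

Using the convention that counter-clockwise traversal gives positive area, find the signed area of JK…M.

-138

Apply the shoelace formula: 2A = Σ (x_i·y_{i+1} − x_{i+1}·y_i), indices taken mod 4.
Σ = (-20) + (-100) + (-142) + (-14) = -276
Signed area = Σ/2 = -138 (negative ⇒ clockwise traversal).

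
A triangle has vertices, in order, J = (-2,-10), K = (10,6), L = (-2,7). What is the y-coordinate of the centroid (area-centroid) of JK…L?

1

Apply Gauss's area formula. First the cross-terms c_i = x_i·y_{i+1} − x_{i+1}·y_i:
  88, 82, 34  ⇒  2A = 204, A = 102.
Then Σ (y_i + y_{i+1})·c_i = 612, so ȳ = 612 / (6·102) = 1.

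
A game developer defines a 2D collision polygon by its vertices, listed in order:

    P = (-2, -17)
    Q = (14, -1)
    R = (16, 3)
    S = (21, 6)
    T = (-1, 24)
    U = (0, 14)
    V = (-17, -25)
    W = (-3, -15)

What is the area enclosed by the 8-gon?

Apply the shoelace (surveyor's) formula: 2A = Σ (x_i·y_{i+1} − x_{i+1}·y_i), indices taken mod 8.
Σ = (240) + (58) + (33) + (510) + (-14) + (238) + (180) + (21) = 1266
Area = |Σ|/2 = 633.

633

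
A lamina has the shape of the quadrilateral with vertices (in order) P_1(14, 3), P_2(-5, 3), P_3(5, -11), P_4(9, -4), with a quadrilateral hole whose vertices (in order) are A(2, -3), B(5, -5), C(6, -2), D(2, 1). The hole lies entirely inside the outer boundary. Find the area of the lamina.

Outer boundary:
Apply Gauss's area formula: 2A = Σ (x_i·y_{i+1} − x_{i+1}·y_i), indices taken mod 4.
Σ = (57) + (40) + (79) + (83) = 259
Area = |Σ|/2 = 129.5.
Hole:
Apply the shoelace formula: 2A = Σ (x_i·y_{i+1} − x_{i+1}·y_i), indices taken mod 4.
Cross-terms: 5, 20, 10, -8  ⇒  Σ = 27
Area = |Σ|/2 = 13.5.
Net area = 129.5 − 13.5 = 116.

116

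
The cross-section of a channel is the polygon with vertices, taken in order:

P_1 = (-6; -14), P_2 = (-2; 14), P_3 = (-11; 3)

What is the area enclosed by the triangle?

104

Σ = (-112) + (148) + (172) = 208
Area = |Σ|/2 = 104.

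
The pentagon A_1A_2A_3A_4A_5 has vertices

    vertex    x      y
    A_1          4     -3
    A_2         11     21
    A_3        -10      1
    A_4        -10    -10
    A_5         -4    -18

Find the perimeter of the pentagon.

92

|A_1A_2| = √((7)² + (24)²) = √625 = 25
|A_2A_3| = √((-21)² + (-20)²) = √841 = 29
|A_3A_4| = √((0)² + (-11)²) = √121 = 11
|A_4A_5| = √((6)² + (-8)²) = √100 = 10
|A_5A_1| = √((8)² + (15)²) = √289 = 17
Perimeter = 25 + 29 + 11 + 10 + 17 = 92.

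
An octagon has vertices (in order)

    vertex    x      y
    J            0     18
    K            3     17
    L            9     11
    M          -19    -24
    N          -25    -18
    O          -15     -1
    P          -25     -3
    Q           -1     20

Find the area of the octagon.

592.5

Apply the surveyor's formula: 2A = Σ (x_i·y_{i+1} − x_{i+1}·y_i), indices taken mod 8.
Σ = (-54) + (-120) + (-7) + (-258) + (-245) + (20) + (-503) + (-18) = -1185
Area = |Σ|/2 = 592.5.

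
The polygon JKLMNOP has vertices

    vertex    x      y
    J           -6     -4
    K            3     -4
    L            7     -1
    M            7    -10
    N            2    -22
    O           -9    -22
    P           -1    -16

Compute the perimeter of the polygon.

70

|JK| = √((9)² + (0)²) = √81 = 9
|KL| = √((4)² + (3)²) = √25 = 5
|LM| = √((0)² + (-9)²) = √81 = 9
|MN| = √((-5)² + (-12)²) = √169 = 13
|NO| = √((-11)² + (0)²) = √121 = 11
|OP| = √((8)² + (6)²) = √100 = 10
|PJ| = √((-5)² + (12)²) = √169 = 13
Perimeter = 9 + 5 + 9 + 13 + 11 + 10 + 13 = 70.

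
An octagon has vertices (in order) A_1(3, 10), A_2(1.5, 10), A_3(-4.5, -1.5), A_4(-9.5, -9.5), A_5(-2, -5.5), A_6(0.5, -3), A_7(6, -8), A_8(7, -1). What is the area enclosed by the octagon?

132.625

Cross-terms: 15, 42.75, 28.5, 33.25, 8.75, 14, 50, 73  ⇒  Σ = 265.25
Area = |Σ|/2 = 132.625.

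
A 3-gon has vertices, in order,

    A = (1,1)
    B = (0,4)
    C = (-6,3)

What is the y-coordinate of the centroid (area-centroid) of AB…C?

Apply the shoelace formula. First the cross-terms c_i = x_i·y_{i+1} − x_{i+1}·y_i:
  4, 24, -9  ⇒  2A = 19, A = 9.5.
Then Σ (y_i + y_{i+1})·c_i = 152, so ȳ = 152 / (6·9.5) = 8/3.

8/3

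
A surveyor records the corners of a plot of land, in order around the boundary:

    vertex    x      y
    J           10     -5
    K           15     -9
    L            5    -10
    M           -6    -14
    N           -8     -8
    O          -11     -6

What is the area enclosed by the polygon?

119.5

Apply the surveyor's formula: 2A = Σ (x_i·y_{i+1} − x_{i+1}·y_i), indices taken mod 6.
Σ = (-15) + (-105) + (-130) + (-64) + (-40) + (115) = -239
Area = |Σ|/2 = 119.5.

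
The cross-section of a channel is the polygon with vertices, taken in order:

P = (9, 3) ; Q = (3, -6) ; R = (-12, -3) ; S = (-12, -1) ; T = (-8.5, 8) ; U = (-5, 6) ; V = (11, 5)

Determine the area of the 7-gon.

Apply Gauss's area formula: 2A = Σ (x_i·y_{i+1} − x_{i+1}·y_i), indices taken mod 7.
Σ = (-63) + (-81) + (-24) + (-104.5) + (-11) + (-91) + (-12) = -386.5
Area = |Σ|/2 = 193.25.

193.25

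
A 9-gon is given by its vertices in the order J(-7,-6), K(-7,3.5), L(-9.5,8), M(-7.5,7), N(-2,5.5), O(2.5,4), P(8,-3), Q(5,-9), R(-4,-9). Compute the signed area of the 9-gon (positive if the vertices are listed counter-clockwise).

-180.625

Apply the surveyor's formula: 2A = Σ (x_i·y_{i+1} − x_{i+1}·y_i), indices taken mod 9.
Σ = (-66.5) + (-22.75) + (-6.5) + (-27.25) + (-21.75) + (-39.5) + (-57) + (-81) + (-39) = -361.25
Signed area = Σ/2 = -180.625 (negative ⇒ clockwise traversal).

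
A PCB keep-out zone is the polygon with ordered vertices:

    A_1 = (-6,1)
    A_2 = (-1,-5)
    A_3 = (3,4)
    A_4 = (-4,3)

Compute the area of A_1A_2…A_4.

Apply the surveyor's formula: 2A = Σ (x_i·y_{i+1} − x_{i+1}·y_i), indices taken mod 4.
Σ = (31) + (11) + (25) + (14) = 81
Area = |Σ|/2 = 40.5.

40.5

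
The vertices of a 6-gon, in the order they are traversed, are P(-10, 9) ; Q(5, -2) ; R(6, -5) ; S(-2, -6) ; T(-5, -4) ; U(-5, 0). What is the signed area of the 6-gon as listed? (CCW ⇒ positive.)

Apply the surveyor's formula: 2A = Σ (x_i·y_{i+1} − x_{i+1}·y_i), indices taken mod 6.
P→Q: (-10)(-2) − (5)(9) = -25
Q→R: (5)(-5) − (6)(-2) = -13
R→S: (6)(-6) − (-2)(-5) = -46
S→T: (-2)(-4) − (-5)(-6) = -22
T→U: (-5)(0) − (-5)(-4) = -20
U→P: (-5)(9) − (-10)(0) = -45
Σ = -171
Signed area = Σ/2 = -85.5 (negative ⇒ clockwise traversal).

-85.5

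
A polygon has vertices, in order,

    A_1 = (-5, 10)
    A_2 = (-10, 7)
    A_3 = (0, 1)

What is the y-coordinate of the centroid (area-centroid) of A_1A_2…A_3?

Apply the shoelace (surveyor's) formula. First the cross-terms c_i = x_i·y_{i+1} − x_{i+1}·y_i:
  65, -10, 5  ⇒  2A = 60, A = 30.
Then Σ (y_i + y_{i+1})·c_i = 1080, so ȳ = 1080 / (6·30) = 6.

6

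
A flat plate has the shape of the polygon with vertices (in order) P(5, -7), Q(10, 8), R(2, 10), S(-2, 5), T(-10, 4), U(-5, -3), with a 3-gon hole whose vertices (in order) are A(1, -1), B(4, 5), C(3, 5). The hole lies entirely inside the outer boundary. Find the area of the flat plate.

180

Outer boundary:
Σ = (110) + (84) + (30) + (42) + (50) + (50) = 366
Area = |Σ|/2 = 183.
Hole:
Cross-terms: 9, 5, -8  ⇒  Σ = 6
Area = |Σ|/2 = 3.
Net area = 183 − 3 = 180.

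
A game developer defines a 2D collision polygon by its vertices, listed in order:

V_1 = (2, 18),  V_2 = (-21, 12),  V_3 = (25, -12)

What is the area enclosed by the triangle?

414

Apply the shoelace (surveyor's) formula: 2A = Σ (x_i·y_{i+1} − x_{i+1}·y_i), indices taken mod 3.
Cross-terms: 402, -48, 474  ⇒  Σ = 828
Area = |Σ|/2 = 414.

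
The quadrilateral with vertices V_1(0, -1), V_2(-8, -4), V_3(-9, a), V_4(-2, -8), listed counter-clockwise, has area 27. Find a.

The doubled signed area Σ (x_i y_{i+1} − x_{i+1} y_i) is linear in a.
With a=0 it equals 30; the coefficient of a is -6 (from the two edges through V_3).
So -6·a + 30 = 2·27 = 54 ⇒ a = -4.

-4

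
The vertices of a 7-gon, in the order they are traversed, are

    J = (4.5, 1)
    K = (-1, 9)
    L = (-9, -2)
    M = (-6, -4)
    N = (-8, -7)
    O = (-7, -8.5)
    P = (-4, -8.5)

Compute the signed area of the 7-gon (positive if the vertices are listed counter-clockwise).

118.625

Apply the shoelace (surveyor's) formula: 2A = Σ (x_i·y_{i+1} − x_{i+1}·y_i), indices taken mod 7.
Cross-terms: 41.5, 83, 24, 10, 19, 25.5, 34.25  ⇒  Σ = 237.25
Signed area = Σ/2 = 118.625 (positive ⇒ counter-clockwise traversal).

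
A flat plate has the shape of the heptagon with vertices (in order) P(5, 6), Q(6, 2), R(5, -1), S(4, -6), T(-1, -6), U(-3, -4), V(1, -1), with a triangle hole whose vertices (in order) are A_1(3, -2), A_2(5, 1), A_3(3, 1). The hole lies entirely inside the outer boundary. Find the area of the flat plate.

44

Outer boundary:
Σ = (-26) + (-16) + (-26) + (-30) + (-14) + (7) + (11) = -94
Area = |Σ|/2 = 47.
Hole:
Apply the shoelace formula: 2A = Σ (x_i·y_{i+1} − x_{i+1}·y_i), indices taken mod 3.
Cross-terms: 13, 2, -9  ⇒  Σ = 6
Area = |Σ|/2 = 3.
Net area = 47 − 3 = 44.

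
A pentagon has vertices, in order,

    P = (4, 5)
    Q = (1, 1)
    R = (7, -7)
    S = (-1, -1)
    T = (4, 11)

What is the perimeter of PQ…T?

44

|PQ| = √((-3)² + (-4)²) = √25 = 5
|QR| = √((6)² + (-8)²) = √100 = 10
|RS| = √((-8)² + (6)²) = √100 = 10
|ST| = √((5)² + (12)²) = √169 = 13
|TP| = √((0)² + (-6)²) = √36 = 6
Perimeter = 5 + 10 + 10 + 13 + 6 = 44.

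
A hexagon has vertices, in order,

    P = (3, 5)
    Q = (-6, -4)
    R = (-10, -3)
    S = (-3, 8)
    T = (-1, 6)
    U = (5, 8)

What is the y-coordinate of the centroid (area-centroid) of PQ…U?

Apply the shoelace (surveyor's) formula. First the cross-terms c_i = x_i·y_{i+1} − x_{i+1}·y_i:
  18, -22, -89, -10, -38, 1  ⇒  2A = -140, A = -70.
Then Σ (y_i + y_{i+1})·c_i = -932, so ȳ = -932 / (6·(-70)) = 233/105.

233/105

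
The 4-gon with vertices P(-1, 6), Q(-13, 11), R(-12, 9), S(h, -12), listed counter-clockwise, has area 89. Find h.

12

Write out the shoelace sum; only the two edges meeting at S involve h:
2·Area = [((-12)·(-12) − h·9) + (h·6 − (-1)·(-12))] + 82
       = -3·h + 214 = 178
⇒ h = 12.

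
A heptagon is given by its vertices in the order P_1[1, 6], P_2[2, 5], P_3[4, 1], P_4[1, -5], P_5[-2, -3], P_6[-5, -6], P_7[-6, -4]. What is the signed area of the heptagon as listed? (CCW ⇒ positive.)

Cross-terms: -7, -18, -21, -13, -3, -16, -32  ⇒  Σ = -110
Signed area = Σ/2 = -55 (negative ⇒ clockwise traversal).

-55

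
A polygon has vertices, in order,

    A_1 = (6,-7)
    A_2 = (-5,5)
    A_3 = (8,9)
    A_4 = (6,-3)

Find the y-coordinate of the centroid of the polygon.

22/9

Apply the surveyor's formula. First the cross-terms c_i = x_i·y_{i+1} − x_{i+1}·y_i:
  -5, -85, -78, -24  ⇒  2A = -192, A = -96.
Then Σ (y_i + y_{i+1})·c_i = -1408, so ȳ = -1408 / (6·(-96)) = 22/9.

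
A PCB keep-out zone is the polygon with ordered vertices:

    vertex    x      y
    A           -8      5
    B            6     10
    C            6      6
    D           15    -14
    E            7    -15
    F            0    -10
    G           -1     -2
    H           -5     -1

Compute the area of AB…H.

278.5

Apply the shoelace (surveyor's) formula: 2A = Σ (x_i·y_{i+1} − x_{i+1}·y_i), indices taken mod 8.
A→B: (-8)(10) − (6)(5) = -110
B→C: (6)(6) − (6)(10) = -24
C→D: (6)(-14) − (15)(6) = -174
D→E: (15)(-15) − (7)(-14) = -127
E→F: (7)(-10) − (0)(-15) = -70
F→G: (0)(-2) − (-1)(-10) = -10
G→H: (-1)(-1) − (-5)(-2) = -9
H→A: (-5)(5) − (-8)(-1) = -33
Σ = -557
Area = |Σ|/2 = 278.5.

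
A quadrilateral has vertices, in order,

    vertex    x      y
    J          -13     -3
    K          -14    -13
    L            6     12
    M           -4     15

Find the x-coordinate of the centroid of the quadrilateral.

Apply the shoelace (surveyor's) formula. First the cross-terms c_i = x_i·y_{i+1} − x_{i+1}·y_i:
  127, -90, 138, 207  ⇒  2A = 382, A = 191.
Then Σ (x_i + x_{i+1})·c_i = -5952, so x̄ = -5952 / (6·191) = -992/191.

-992/191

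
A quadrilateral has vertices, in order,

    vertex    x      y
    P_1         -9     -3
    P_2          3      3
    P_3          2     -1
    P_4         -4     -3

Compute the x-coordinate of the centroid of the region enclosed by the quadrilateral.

-139/78

Apply the surveyor's formula. First the cross-terms c_i = x_i·y_{i+1} − x_{i+1}·y_i:
  -18, -9, -10, -15  ⇒  2A = -52, A = -26.
Then Σ (x_i + x_{i+1})·c_i = 278, so x̄ = 278 / (6·(-26)) = -139/78.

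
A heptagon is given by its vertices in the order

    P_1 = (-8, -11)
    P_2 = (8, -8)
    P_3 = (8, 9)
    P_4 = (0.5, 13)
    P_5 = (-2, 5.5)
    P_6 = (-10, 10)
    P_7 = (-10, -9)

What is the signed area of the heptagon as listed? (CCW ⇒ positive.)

339.625

Cross-terms: 152, 136, 99.5, 28.75, 35, 190, 38  ⇒  Σ = 679.25
Signed area = Σ/2 = 339.625 (positive ⇒ counter-clockwise traversal).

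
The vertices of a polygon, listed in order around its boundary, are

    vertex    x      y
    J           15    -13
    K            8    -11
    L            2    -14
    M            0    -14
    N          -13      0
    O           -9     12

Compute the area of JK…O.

Σ = (-61) + (-90) + (-28) + (-182) + (-156) + (-63) = -580
Area = |Σ|/2 = 290.

290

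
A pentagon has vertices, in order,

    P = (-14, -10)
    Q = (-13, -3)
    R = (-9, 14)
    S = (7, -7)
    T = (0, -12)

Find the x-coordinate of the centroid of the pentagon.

-367/73

Apply the shoelace (surveyor's) formula. First the cross-terms c_i = x_i·y_{i+1} − x_{i+1}·y_i:
  -88, -209, -35, -84, -168  ⇒  2A = -584, A = -292.
Then Σ (x_i + x_{i+1})·c_i = 8808, so x̄ = 8808 / (6·(-292)) = -367/73.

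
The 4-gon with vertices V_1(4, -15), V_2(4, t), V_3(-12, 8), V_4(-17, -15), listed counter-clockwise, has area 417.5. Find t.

7

Write out the shoelace sum; only the two edges meeting at V_2 involve t:
2·Area = [(4·t − 4·(-15)) + (4·8 − (-12)·t)] + 631
       = 16·t + 723 = 835
⇒ t = 7.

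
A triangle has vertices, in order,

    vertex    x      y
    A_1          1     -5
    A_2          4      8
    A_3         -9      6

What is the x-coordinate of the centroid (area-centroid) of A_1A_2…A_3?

Apply the shoelace (surveyor's) formula. First the cross-terms c_i = x_i·y_{i+1} − x_{i+1}·y_i:
  28, 96, 39  ⇒  2A = 163, A = 81.5.
Then Σ (x_i + x_{i+1})·c_i = -652, so x̄ = -652 / (6·81.5) = -4/3.

-4/3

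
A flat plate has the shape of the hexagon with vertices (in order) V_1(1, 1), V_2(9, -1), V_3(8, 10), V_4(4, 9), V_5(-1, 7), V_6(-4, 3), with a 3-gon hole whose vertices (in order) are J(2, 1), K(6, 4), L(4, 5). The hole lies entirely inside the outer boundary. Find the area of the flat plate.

82.5

Outer boundary:
Apply the shoelace formula: 2A = Σ (x_i·y_{i+1} − x_{i+1}·y_i), indices taken mod 6.
Σ = (-10) + (98) + (32) + (37) + (25) + (-7) = 175
Area = |Σ|/2 = 87.5.
Hole:
Apply the shoelace formula: 2A = Σ (x_i·y_{i+1} − x_{i+1}·y_i), indices taken mod 3.
Σ = (2) + (14) + (-6) = 10
Area = |Σ|/2 = 5.
Net area = 87.5 − 5 = 82.5.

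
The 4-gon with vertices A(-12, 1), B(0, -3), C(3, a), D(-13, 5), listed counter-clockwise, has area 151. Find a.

15

The doubled signed area Σ (x_i y_{i+1} − x_{i+1} y_i) is linear in a.
With a=0 it equals 107; the coefficient of a is 13 (from the two edges through C).
So 13·a + 107 = 2·151 = 302 ⇒ a = 15.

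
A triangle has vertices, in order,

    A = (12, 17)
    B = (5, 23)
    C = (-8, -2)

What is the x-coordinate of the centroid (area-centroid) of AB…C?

Apply the surveyor's formula. First the cross-terms c_i = x_i·y_{i+1} − x_{i+1}·y_i:
  191, 174, -112  ⇒  2A = 253, A = 126.5.
Then Σ (x_i + x_{i+1})·c_i = 2277, so x̄ = 2277 / (6·126.5) = 3.

3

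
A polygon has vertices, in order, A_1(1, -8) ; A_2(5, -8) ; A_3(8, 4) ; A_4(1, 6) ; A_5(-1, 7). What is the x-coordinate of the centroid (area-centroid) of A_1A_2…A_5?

280/87

Apply the shoelace (surveyor's) formula. First the cross-terms c_i = x_i·y_{i+1} − x_{i+1}·y_i:
  32, 84, 44, 13, 1  ⇒  2A = 174, A = 87.
Then Σ (x_i + x_{i+1})·c_i = 1680, so x̄ = 1680 / (6·87) = 280/87.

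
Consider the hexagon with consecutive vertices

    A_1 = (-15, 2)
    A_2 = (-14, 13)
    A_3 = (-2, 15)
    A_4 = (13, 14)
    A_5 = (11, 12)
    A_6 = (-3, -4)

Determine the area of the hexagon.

323

Cross-terms: -167, -184, -223, 2, -8, -66  ⇒  Σ = -646
Area = |Σ|/2 = 323.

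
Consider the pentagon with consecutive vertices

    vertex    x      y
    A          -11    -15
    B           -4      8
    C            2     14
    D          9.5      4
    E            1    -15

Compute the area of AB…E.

335.75

Cross-terms: -148, -72, -125, -146.5, -180  ⇒  Σ = -671.5
Area = |Σ|/2 = 335.75.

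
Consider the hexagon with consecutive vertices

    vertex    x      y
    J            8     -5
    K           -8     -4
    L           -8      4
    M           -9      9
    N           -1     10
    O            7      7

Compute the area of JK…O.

210.5

Apply the shoelace formula: 2A = Σ (x_i·y_{i+1} − x_{i+1}·y_i), indices taken mod 6.
Σ = (-72) + (-64) + (-36) + (-81) + (-77) + (-91) = -421
Area = |Σ|/2 = 210.5.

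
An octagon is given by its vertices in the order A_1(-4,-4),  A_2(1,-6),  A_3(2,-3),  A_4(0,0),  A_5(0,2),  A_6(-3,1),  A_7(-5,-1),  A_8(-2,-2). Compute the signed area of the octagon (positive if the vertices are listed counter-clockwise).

Σ = (28) + (9) + (0) + (0) + (6) + (8) + (8) + (0) = 59
Signed area = Σ/2 = 29.5 (positive ⇒ counter-clockwise traversal).

29.5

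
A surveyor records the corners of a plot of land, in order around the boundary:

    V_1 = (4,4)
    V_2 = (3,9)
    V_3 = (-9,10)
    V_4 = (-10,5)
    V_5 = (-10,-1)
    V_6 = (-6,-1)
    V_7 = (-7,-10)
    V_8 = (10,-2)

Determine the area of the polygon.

Σ = (24) + (111) + (55) + (60) + (4) + (53) + (114) + (48) = 469
Area = |Σ|/2 = 234.5.

234.5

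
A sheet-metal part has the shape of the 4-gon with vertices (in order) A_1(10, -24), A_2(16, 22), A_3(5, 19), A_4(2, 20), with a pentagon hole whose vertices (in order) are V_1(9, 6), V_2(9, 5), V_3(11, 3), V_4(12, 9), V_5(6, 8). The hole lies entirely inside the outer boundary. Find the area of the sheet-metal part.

Outer boundary:
Σ = (604) + (194) + (62) + (-248) = 612
Area = |Σ|/2 = 306.
Hole:
Apply the shoelace (surveyor's) formula: 2A = Σ (x_i·y_{i+1} − x_{i+1}·y_i), indices taken mod 5.
V_1→V_2: (9)(5) − (9)(6) = -9
V_2→V_3: (9)(3) − (11)(5) = -28
V_3→V_4: (11)(9) − (12)(3) = 63
V_4→V_5: (12)(8) − (6)(9) = 42
V_5→V_1: (6)(6) − (9)(8) = -36
Σ = 32
Area = |Σ|/2 = 16.
Net area = 306 − 16 = 290.

290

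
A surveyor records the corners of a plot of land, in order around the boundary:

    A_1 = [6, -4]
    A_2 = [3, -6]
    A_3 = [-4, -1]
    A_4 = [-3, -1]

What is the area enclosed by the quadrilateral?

16

Cross-terms: -24, -27, 1, 18  ⇒  Σ = -32
Area = |Σ|/2 = 16.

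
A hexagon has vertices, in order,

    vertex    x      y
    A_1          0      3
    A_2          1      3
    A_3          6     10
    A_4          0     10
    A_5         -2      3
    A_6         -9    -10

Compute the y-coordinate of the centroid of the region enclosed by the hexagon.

1198/267

Apply the surveyor's formula. First the cross-terms c_i = x_i·y_{i+1} − x_{i+1}·y_i:
  -3, -8, 60, 20, 47, -27  ⇒  2A = 89, A = 44.5.
Then Σ (y_i + y_{i+1})·c_i = 1198, so ȳ = 1198 / (6·44.5) = 1198/267.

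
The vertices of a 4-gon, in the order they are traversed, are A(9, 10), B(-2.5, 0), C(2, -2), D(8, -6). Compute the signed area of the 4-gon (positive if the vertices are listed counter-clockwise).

Apply the shoelace (surveyor's) formula: 2A = Σ (x_i·y_{i+1} − x_{i+1}·y_i), indices taken mod 4.
Σ = (25) + (5) + (4) + (134) = 168
Signed area = Σ/2 = 84 (positive ⇒ counter-clockwise traversal).

84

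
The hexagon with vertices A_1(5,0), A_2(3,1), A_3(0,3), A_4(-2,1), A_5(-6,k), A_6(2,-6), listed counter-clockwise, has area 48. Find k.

-1

Write out the shoelace sum; only the two edges meeting at A_5 involve k:
2·Area = [((-2)·k − (-6)·1) + ((-6)·(-6) − 2·k)] + 50
       = -4·k + 92 = 96
⇒ k = -1.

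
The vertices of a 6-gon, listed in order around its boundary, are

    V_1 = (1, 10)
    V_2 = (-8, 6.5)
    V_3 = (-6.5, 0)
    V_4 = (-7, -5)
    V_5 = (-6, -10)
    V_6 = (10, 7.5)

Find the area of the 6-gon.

Σ = (86.5) + (42.25) + (32.5) + (40) + (55) + (92.5) = 348.75
Area = |Σ|/2 = 174.375.

174.375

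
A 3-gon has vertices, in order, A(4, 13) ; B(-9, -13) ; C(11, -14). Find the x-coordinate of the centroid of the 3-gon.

Apply Gauss's area formula. First the cross-terms c_i = x_i·y_{i+1} − x_{i+1}·y_i:
  65, 269, 199  ⇒  2A = 533, A = 266.5.
Then Σ (x_i + x_{i+1})·c_i = 3198, so x̄ = 3198 / (6·266.5) = 2.

2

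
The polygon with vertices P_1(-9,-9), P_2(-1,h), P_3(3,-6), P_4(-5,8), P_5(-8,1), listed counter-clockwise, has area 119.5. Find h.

Write out the shoelace sum; only the two edges meeting at P_2 involve h:
2·Area = [((-9)·h − (-1)·(-9)) + ((-1)·(-6) − 3·h)] + 134
       = -12·h + 131 = 239
⇒ h = -9.

-9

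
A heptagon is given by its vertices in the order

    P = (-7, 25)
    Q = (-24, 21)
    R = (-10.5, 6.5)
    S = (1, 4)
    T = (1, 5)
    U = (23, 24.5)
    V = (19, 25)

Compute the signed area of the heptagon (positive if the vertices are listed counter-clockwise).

569.5

Cross-terms: 453, 64.5, -48.5, 1, -90.5, 109.5, 650  ⇒  Σ = 1139
Signed area = Σ/2 = 569.5 (positive ⇒ counter-clockwise traversal).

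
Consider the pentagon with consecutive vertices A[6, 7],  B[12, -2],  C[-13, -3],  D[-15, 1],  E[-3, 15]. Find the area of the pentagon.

Apply the shoelace (surveyor's) formula: 2A = Σ (x_i·y_{i+1} − x_{i+1}·y_i), indices taken mod 5.
Cross-terms: -96, -62, -58, -222, -111  ⇒  Σ = -549
Area = |Σ|/2 = 274.5.

274.5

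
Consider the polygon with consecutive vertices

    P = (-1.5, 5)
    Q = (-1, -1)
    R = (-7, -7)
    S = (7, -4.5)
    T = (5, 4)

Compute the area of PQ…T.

84.25

Cross-terms: 6.5, 0, 80.5, 50.5, 31  ⇒  Σ = 168.5
Area = |Σ|/2 = 84.25.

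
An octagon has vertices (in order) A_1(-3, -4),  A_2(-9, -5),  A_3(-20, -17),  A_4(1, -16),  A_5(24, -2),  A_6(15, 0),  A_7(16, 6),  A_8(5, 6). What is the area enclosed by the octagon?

467.5

Σ = (-21) + (53) + (337) + (382) + (30) + (90) + (66) + (-2) = 935
Area = |Σ|/2 = 467.5.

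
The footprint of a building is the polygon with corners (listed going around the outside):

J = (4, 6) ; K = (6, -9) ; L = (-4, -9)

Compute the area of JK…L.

Σ = (-72) + (-90) + (12) = -150
Area = |Σ|/2 = 75.

75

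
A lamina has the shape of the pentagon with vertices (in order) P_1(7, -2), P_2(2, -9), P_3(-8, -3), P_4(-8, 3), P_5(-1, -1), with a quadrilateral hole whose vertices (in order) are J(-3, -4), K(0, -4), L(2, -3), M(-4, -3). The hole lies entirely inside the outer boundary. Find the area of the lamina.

78

Outer boundary:
Apply Gauss's area formula: 2A = Σ (x_i·y_{i+1} − x_{i+1}·y_i), indices taken mod 5.
Σ = (-59) + (-78) + (-48) + (11) + (9) = -165
Area = |Σ|/2 = 82.5.
Hole:
Apply Gauss's area formula: 2A = Σ (x_i·y_{i+1} − x_{i+1}·y_i), indices taken mod 4.
Cross-terms: 12, 8, -18, 7  ⇒  Σ = 9
Area = |Σ|/2 = 4.5.
Net area = 82.5 − 4.5 = 78.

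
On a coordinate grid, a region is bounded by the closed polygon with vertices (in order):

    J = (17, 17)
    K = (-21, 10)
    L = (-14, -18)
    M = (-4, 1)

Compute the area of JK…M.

437

Cross-terms: 527, 518, -86, -85  ⇒  Σ = 874
Area = |Σ|/2 = 437.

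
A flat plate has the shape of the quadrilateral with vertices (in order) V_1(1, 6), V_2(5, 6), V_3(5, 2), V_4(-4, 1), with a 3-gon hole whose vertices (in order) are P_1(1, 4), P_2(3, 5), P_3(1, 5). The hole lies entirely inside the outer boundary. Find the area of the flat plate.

27

Outer boundary:
Apply the shoelace (surveyor's) formula: 2A = Σ (x_i·y_{i+1} − x_{i+1}·y_i), indices taken mod 4.
Σ = (-24) + (-20) + (13) + (-25) = -56
Area = |Σ|/2 = 28.
Hole:
P_1→P_2: (1)(5) − (3)(4) = -7
P_2→P_3: (3)(5) − (1)(5) = 10
P_3→P_1: (1)(4) − (1)(5) = -1
Σ = 2
Area = |Σ|/2 = 1.
Net area = 28 − 1 = 27.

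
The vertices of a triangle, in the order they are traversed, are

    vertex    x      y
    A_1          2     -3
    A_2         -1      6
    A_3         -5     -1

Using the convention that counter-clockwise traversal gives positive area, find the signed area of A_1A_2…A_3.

28.5

Cross-terms: 9, 31, 17  ⇒  Σ = 57
Signed area = Σ/2 = 28.5 (positive ⇒ counter-clockwise traversal).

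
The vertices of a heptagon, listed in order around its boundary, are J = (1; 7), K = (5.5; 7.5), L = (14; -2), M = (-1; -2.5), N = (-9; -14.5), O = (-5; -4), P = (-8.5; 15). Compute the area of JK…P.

Σ = (-31) + (-116) + (-37) + (-8) + (-36.5) + (-109) + (-74.5) = -412
Area = |Σ|/2 = 206.

206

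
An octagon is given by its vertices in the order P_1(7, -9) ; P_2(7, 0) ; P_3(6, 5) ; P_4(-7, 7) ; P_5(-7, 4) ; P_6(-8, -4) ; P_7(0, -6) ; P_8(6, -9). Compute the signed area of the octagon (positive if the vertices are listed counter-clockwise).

174.5

Apply the surveyor's formula: 2A = Σ (x_i·y_{i+1} − x_{i+1}·y_i), indices taken mod 8.
Cross-terms: 63, 35, 77, 21, 60, 48, 36, 9  ⇒  Σ = 349
Signed area = Σ/2 = 174.5 (positive ⇒ counter-clockwise traversal).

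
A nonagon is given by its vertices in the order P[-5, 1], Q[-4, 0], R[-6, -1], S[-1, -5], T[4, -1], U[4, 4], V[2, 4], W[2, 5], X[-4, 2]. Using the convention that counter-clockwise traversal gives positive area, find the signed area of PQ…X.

Σ = (4) + (4) + (29) + (21) + (20) + (8) + (2) + (24) + (6) = 118
Signed area = Σ/2 = 59 (positive ⇒ counter-clockwise traversal).

59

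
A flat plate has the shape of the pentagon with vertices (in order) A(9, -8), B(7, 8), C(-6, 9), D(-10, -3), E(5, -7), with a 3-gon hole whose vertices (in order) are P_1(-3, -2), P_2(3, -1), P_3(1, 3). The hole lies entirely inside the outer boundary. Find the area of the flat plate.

214.5

Outer boundary:
Apply the shoelace (surveyor's) formula: 2A = Σ (x_i·y_{i+1} − x_{i+1}·y_i), indices taken mod 5.
Σ = (128) + (111) + (108) + (85) + (23) = 455
Area = |Σ|/2 = 227.5.
Hole:
Apply the shoelace (surveyor's) formula: 2A = Σ (x_i·y_{i+1} − x_{i+1}·y_i), indices taken mod 3.
Cross-terms: 9, 10, 7  ⇒  Σ = 26
Area = |Σ|/2 = 13.
Net area = 227.5 − 13 = 214.5.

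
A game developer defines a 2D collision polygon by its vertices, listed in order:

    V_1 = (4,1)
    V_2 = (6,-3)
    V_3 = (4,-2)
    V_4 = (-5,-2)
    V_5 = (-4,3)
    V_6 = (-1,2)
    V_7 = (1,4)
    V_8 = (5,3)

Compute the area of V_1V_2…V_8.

47

Σ = (-18) + (0) + (-18) + (-23) + (-5) + (-6) + (-17) + (-7) = -94
Area = |Σ|/2 = 47.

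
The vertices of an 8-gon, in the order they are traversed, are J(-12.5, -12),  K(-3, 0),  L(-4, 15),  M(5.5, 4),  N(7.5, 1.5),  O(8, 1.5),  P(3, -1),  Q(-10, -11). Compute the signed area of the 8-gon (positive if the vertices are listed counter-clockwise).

-137.5

J→K: (-12.5)(0) − (-3)(-12) = -36
K→L: (-3)(15) − (-4)(0) = -45
L→M: (-4)(4) − (5.5)(15) = -98.5
M→N: (5.5)(1.5) − (7.5)(4) = -21.75
N→O: (7.5)(1.5) − (8)(1.5) = -0.75
O→P: (8)(-1) − (3)(1.5) = -12.5
P→Q: (3)(-11) − (-10)(-1) = -43
Q→J: (-10)(-12) − (-12.5)(-11) = -17.5
Σ = -275
Signed area = Σ/2 = -137.5 (negative ⇒ clockwise traversal).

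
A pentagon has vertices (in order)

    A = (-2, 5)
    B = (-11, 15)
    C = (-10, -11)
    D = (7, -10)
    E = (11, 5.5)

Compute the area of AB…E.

343.75

Apply the surveyor's formula: 2A = Σ (x_i·y_{i+1} − x_{i+1}·y_i), indices taken mod 5.
Σ = (25) + (271) + (177) + (148.5) + (66) = 687.5
Area = |Σ|/2 = 343.75.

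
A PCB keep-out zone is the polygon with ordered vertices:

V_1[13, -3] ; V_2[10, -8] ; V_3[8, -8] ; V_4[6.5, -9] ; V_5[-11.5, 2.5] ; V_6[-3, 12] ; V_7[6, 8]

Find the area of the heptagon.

Σ = (-74) + (-16) + (-20) + (-87.25) + (-130.5) + (-96) + (-122) = -545.75
Area = |Σ|/2 = 272.875.

272.875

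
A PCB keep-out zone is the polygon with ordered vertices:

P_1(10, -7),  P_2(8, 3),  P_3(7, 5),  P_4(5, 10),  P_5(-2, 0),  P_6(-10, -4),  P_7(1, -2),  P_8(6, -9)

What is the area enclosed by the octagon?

Apply the shoelace (surveyor's) formula: 2A = Σ (x_i·y_{i+1} − x_{i+1}·y_i), indices taken mod 8.
Σ = (86) + (19) + (45) + (20) + (8) + (24) + (3) + (48) = 253
Area = |Σ|/2 = 126.5.

126.5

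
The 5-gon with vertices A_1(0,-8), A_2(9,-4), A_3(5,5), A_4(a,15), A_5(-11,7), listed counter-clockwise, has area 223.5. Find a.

-9

The doubled signed area Σ (x_i y_{i+1} − x_{i+1} y_i) is linear in a.
With a=0 it equals 465; the coefficient of a is 2 (from the two edges through A_4).
So 2·a + 465 = 2·223.5 = 447 ⇒ a = -9.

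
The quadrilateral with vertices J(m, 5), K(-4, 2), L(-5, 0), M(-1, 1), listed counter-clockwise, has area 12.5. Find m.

The doubled signed area Σ (x_i y_{i+1} − x_{i+1} y_i) is linear in m.
With m=0 it equals 20; the coefficient of m is 1 (from the two edges through J).
So 1·m + 20 = 2·12.5 = 25 ⇒ m = 5.

5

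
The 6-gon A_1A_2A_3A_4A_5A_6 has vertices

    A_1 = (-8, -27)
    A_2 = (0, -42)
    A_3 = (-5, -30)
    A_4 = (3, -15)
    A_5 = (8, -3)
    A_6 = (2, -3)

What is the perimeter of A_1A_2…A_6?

|A_1A_2| = √((8)² + (-15)²) = √289 = 17
|A_2A_3| = √((-5)² + (12)²) = √169 = 13
|A_3A_4| = √((8)² + (15)²) = √289 = 17
|A_4A_5| = √((5)² + (12)²) = √169 = 13
|A_5A_6| = √((-6)² + (0)²) = √36 = 6
|A_6A_1| = √((-10)² + (-24)²) = √676 = 26
Perimeter = 17 + 13 + 17 + 13 + 6 + 26 = 92.

92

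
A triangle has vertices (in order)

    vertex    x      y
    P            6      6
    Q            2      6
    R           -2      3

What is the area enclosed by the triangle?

6

Apply the shoelace (surveyor's) formula: 2A = Σ (x_i·y_{i+1} − x_{i+1}·y_i), indices taken mod 3.
Cross-terms: 24, 18, -30  ⇒  Σ = 12
Area = |Σ|/2 = 6.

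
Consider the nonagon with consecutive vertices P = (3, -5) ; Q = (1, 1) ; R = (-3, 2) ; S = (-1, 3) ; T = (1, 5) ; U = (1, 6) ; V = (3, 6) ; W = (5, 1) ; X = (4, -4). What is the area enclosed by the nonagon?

36

Apply Gauss's area formula: 2A = Σ (x_i·y_{i+1} − x_{i+1}·y_i), indices taken mod 9.
Σ = (8) + (5) + (-7) + (-8) + (1) + (-12) + (-27) + (-24) + (-8) = -72
Area = |Σ|/2 = 36.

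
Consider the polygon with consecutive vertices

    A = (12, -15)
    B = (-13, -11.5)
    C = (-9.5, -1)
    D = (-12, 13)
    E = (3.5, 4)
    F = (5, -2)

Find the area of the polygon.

A→B: (12)(-11.5) − (-13)(-15) = -333
B→C: (-13)(-1) − (-9.5)(-11.5) = -96.25
C→D: (-9.5)(13) − (-12)(-1) = -135.5
D→E: (-12)(4) − (3.5)(13) = -93.5
E→F: (3.5)(-2) − (5)(4) = -27
F→A: (5)(-15) − (12)(-2) = -51
Σ = -736.25
Area = |Σ|/2 = 368.125.

368.125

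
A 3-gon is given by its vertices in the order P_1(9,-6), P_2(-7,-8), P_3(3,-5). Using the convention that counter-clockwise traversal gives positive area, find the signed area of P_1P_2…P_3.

Apply the surveyor's formula: 2A = Σ (x_i·y_{i+1} − x_{i+1}·y_i), indices taken mod 3.
Σ = (-114) + (59) + (27) = -28
Signed area = Σ/2 = -14 (negative ⇒ clockwise traversal).

-14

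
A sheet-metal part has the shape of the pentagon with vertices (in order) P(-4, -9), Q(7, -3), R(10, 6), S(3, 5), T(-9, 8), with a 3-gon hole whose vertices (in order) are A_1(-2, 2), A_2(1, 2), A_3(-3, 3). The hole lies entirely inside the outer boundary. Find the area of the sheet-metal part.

Outer boundary:
Σ = (75) + (72) + (32) + (69) + (113) = 361
Area = |Σ|/2 = 180.5.
Hole:
Σ = (-6) + (9) + (0) = 3
Area = |Σ|/2 = 1.5.
Net area = 180.5 − 1.5 = 179.

179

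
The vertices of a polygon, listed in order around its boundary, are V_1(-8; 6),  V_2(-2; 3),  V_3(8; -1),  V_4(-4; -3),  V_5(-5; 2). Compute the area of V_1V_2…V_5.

49.5

Apply the shoelace (surveyor's) formula: 2A = Σ (x_i·y_{i+1} − x_{i+1}·y_i), indices taken mod 5.
Σ = (-12) + (-22) + (-28) + (-23) + (-14) = -99
Area = |Σ|/2 = 49.5.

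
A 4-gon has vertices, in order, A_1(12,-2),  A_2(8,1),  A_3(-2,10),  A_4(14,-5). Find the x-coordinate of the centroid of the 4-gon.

9

Apply the shoelace formula. First the cross-terms c_i = x_i·y_{i+1} − x_{i+1}·y_i:
  28, 82, -130, 32  ⇒  2A = 12, A = 6.
Then Σ (x_i + x_{i+1})·c_i = 324, so x̄ = 324 / (6·6) = 9.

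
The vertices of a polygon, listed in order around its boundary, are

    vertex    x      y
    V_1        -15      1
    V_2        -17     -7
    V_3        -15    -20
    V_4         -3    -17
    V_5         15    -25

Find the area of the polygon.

Apply the surveyor's formula: 2A = Σ (x_i·y_{i+1} − x_{i+1}·y_i), indices taken mod 5.
V_1→V_2: (-15)(-7) − (-17)(1) = 122
V_2→V_3: (-17)(-20) − (-15)(-7) = 235
V_3→V_4: (-15)(-17) − (-3)(-20) = 195
V_4→V_5: (-3)(-25) − (15)(-17) = 330
V_5→V_1: (15)(1) − (-15)(-25) = -360
Σ = 522
Area = |Σ|/2 = 261.

261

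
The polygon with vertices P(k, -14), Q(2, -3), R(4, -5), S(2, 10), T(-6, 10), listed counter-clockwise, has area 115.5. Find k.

1

Write out the shoelace sum; only the two edges meeting at P involve k:
2·Area = [((-6)·(-14) − k·10) + (k·(-3) − 2·(-14))] + 132
       = -13·k + 244 = 231
⇒ k = 1.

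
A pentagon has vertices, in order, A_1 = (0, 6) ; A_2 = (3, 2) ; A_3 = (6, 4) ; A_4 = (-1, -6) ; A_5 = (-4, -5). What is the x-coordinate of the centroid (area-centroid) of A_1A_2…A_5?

23/279

Apply Gauss's area formula. First the cross-terms c_i = x_i·y_{i+1} − x_{i+1}·y_i:
  -18, 0, -32, -19, -24  ⇒  2A = -93, A = -46.5.
Then Σ (x_i + x_{i+1})·c_i = -23, so x̄ = -23 / (6·(-46.5)) = 23/279.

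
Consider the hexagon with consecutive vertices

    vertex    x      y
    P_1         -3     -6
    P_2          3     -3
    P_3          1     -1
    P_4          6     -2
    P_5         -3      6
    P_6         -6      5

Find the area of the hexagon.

Σ = (27) + (0) + (4) + (30) + (21) + (51) = 133
Area = |Σ|/2 = 66.5.

66.5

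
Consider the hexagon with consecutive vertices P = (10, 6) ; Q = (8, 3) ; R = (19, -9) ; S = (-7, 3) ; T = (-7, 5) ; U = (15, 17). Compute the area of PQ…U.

Apply the surveyor's formula: 2A = Σ (x_i·y_{i+1} − x_{i+1}·y_i), indices taken mod 6.
P→Q: (10)(3) − (8)(6) = -18
Q→R: (8)(-9) − (19)(3) = -129
R→S: (19)(3) − (-7)(-9) = -6
S→T: (-7)(5) − (-7)(3) = -14
T→U: (-7)(17) − (15)(5) = -194
U→P: (15)(6) − (10)(17) = -80
Σ = -441
Area = |Σ|/2 = 220.5.

220.5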